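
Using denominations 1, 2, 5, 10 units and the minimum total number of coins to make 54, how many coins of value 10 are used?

5

54 = 5×10 + 2×2
Count of 10: 5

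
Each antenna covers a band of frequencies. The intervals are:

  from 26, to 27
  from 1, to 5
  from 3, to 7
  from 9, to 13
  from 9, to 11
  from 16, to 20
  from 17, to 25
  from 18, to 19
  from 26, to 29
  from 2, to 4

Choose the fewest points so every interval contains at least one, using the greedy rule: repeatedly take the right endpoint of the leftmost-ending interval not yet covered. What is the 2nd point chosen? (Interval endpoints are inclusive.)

Process intervals by earliest right end; each time one isn't hit yet, stab at its right endpoint.
Sorted: [2,4] [1,5] [3,7] [9,11] [9,13] [18,19] [16,20] [17,25] [26,27] [26,29]
{[2,4],[1,5],[3,7]} hit by 4; {[9,11],[9,13]} hit by 11; {[18,19],[16,20],[17,25]} hit by 19; {[26,27],[26,29]} hit by 27.
Points: 4, 11, 19, 27 (4 total).

11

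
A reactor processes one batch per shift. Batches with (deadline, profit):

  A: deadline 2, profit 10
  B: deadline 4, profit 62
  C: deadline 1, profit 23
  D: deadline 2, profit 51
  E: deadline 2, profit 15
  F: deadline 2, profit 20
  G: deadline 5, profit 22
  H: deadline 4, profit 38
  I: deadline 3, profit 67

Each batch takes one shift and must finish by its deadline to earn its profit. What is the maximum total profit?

Take jobs in profit order; each goes to the latest open slot no later than its deadline.
By profit: I(d3,67), B(d4,62), D(d2,51), H(d4,38), C(d1,23), G(d5,22), F(d2,20), E(d2,15), A(d2,10)
I→slot 3; B→slot 4; D→slot 2; H→slot 1; C skipped; G→slot 5; F skipped; E skipped; A skipped.
Profit = 38 + 51 + 67 + 62 + 22 = 240

240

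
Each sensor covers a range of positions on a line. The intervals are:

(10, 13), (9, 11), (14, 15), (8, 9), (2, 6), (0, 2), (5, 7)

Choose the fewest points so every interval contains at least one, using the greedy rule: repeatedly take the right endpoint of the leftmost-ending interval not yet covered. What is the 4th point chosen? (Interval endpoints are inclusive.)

13

Sort by right endpoint; whenever an interval is uncovered, place a point at its right end.
Sorted: [0,2] [2,6] [5,7] [8,9] [9,11] [10,13] [14,15]
{[0,2],[2,6]} hit by 2; {[5,7]} hit by 7; {[8,9],[9,11]} hit by 9; {[10,13]} hit by 13; {[14,15]} hit by 15.
Points: 2, 7, 9, 13, 15 (5 total).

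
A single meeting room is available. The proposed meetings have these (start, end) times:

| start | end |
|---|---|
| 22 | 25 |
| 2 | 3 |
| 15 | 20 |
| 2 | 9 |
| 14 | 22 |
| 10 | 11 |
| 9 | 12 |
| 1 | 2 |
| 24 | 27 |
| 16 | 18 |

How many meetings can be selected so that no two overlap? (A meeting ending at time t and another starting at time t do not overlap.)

Greedy by earliest finish: after sorting by end time, pick each interval compatible with the last pick.
By end time: (1,2), (2,3), (2,9), (10,11), (9,12), (16,18), (15,20), (14,22), (22,25), (24,27).
Pick (1,2); next start ≥ 2 → (2,3); next start ≥ 3 → (10,11); next start ≥ 11 → (16,18); next start ≥ 18 → (22,25).
Selected 5 meetings.

5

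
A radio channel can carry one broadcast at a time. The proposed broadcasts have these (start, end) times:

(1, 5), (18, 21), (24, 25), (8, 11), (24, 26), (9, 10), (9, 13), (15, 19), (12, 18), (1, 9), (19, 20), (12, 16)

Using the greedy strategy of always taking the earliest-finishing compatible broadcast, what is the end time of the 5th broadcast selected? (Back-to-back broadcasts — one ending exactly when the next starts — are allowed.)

25

Order by finish time; keep every interval that doesn't clash with the previous kept one.
By end time: (1,5), (1,9), (9,10), (8,11), (9,13), (12,16), (12,18), (15,19), (19,20), (18,21), (24,25), (24,26).
Pick (1,5); next start ≥ 5 → (9,10); next start ≥ 10 → (12,16); next start ≥ 16 → (19,20); next start ≥ 20 → (24,25).
Selected: (1,5) (9,10) (12,16) (19,20) (24,25)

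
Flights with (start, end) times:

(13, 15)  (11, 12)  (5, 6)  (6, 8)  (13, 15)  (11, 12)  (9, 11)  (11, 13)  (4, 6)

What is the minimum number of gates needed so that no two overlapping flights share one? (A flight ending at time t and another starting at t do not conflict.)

The answer is the maximum number of intervals overlapping at any instant.
starts: [4, 5, 6, 9, 11, 11, 11, 13, 13]
ends:   [6, 6, 8, 11, 12, 12, 13, 15, 15]
s4→1 s5→2 e6→1 e6→0 s6→1 e8→0 s9→1 e11→0 s11→1 s11→2 s11→3  — peak 3.

3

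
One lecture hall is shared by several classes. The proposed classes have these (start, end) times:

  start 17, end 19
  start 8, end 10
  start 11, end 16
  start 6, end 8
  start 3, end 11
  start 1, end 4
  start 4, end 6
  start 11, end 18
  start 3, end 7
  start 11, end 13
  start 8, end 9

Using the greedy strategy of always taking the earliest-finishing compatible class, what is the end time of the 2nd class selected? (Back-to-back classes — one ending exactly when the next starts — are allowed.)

6

By end time: (1,4), (4,6), (3,7), (6,8), (8,9), (8,10), (3,11), (11,13), (11,16), (11,18), (17,19).
Pick (1,4); next start ≥ 4 → (4,6); next start ≥ 6 → (6,8); next start ≥ 8 → (8,9); next start ≥ 9 → (11,13); next start ≥ 13 → (17,19).
Selected: (1,4) (4,6) (6,8) (8,9) (11,13) (17,19)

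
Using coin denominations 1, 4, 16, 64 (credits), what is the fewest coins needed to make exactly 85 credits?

Greedy: take as many of the largest coin as possible, then repeat with the remainder.
85 − 1×64→21 − 1×16→5 − 1×4→1 − 1×1→0
Total coins = 1 + 1 + 1 + 1 = 4

4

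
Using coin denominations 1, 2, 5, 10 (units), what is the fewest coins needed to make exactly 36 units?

Use the largest denomination that fits, subtract, and repeat.
36 − 3×10→6 − 1×5→1 − 1×1→0
Total coins = 3 + 1 + 1 = 5

5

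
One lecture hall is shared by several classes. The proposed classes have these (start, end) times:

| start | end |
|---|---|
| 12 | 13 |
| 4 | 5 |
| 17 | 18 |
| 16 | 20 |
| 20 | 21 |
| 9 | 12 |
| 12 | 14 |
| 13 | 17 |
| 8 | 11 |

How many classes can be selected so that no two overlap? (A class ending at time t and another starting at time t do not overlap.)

6

Sorted by end: (4,5)  (8,11)  (9,12)  (12,13)  (12,14)  (13,17)  (17,18)  (16,20)  (20,21)
take (4,5); take (8,11); skip (9,12); take (12,13); take (13,17); take (17,18); take (20,21).
Selected 6 classes.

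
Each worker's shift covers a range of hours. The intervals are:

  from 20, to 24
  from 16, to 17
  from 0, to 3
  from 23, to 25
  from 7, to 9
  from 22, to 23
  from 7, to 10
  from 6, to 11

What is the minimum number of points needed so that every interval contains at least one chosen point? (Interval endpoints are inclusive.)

4

Process intervals by earliest right end; each time one isn't hit yet, stab at its right endpoint.
By right end: [0,3]  [7,9]  [7,10]  [6,11]  [16,17]  [22,23]  [20,24]  [23,25]
[0,3] uncovered → point at 3; [7,9] uncovered → point at 9; [16,17] uncovered → point at 17; [22,23] uncovered → point at 23.
Points: 3, 9, 17, 23 (4 total).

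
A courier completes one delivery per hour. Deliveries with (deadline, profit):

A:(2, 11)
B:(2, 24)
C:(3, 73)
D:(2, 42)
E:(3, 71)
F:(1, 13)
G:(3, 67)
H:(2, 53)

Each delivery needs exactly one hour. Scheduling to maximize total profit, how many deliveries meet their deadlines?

By profit: C(d3,73), E(d3,71), G(d3,67), H(d2,53), D(d2,42), B(d2,24), F(d1,13), A(d2,11)
C→slot 3; E→slot 2; G→slot 1; H skipped; D skipped; B skipped; F skipped; A skipped.
3 of 8 scheduled.

3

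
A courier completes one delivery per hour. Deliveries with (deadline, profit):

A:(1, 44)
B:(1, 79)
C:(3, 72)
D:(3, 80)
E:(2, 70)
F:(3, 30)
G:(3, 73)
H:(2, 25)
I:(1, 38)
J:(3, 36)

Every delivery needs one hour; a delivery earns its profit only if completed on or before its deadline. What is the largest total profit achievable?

232

Sort by profit descending; place each in the latest free slot ≤ its deadline.
Profit order: D=80 B=79 G=73 C=72 E=70 A=44 I=38 J=36 F=30 H=25
Assign: D→slot 3, B→slot 1, G→slot 2, C skipped, E skipped, A skipped, I skipped, J skipped, F skipped, H skipped.
Slots: [1:B] [2:G] [3:D]
Profit = 79 + 73 + 80 = 232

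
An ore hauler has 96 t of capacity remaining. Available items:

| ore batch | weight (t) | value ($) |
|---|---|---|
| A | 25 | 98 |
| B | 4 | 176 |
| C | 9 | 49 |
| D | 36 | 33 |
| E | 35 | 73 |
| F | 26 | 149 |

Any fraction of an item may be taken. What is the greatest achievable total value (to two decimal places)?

538.74

Sort by value per unit weight and fill in that order.
Ratios (sorted): B 44.00, F 5.73, C 5.44, A 3.92, E 2.09, D 0.92
take B (4 @ 176); take F (26 @ 149); take C (9 @ 49); take A (25 @ 98); take 32/35 of E → 66.74. Capacity used 96/96.
Total value = 538.74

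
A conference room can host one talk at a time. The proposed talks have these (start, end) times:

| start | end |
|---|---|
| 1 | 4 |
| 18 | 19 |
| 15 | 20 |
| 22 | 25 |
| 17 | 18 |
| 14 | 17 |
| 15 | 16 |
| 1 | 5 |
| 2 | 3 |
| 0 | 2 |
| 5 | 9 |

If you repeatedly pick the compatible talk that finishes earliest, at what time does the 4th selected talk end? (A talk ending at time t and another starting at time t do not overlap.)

By end time: (0,2), (2,3), (1,4), (1,5), (5,9), (15,16), (14,17), (17,18), (18,19), (15,20), (22,25).
Pick (0,2); next start ≥ 2 → (2,3); next start ≥ 3 → (5,9); next start ≥ 9 → (15,16); next start ≥ 16 → (17,18); next start ≥ 18 → (18,19); next start ≥ 19 → (22,25).
Selected: (0,2) (2,3) (5,9) (15,16) (17,18) (18,19) (22,25)

16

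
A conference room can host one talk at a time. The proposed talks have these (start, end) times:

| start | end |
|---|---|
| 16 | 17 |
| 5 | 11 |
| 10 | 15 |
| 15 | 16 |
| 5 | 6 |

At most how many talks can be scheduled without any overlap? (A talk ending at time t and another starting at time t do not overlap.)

4

Order by finish time; keep every interval that doesn't clash with the previous kept one.
Sorted by end: (5,6)  (5,11)  (10,15)  (15,16)  (16,17)
take (5,6); skip (5,11); take (10,15); take (15,16); take (16,17).
Selected 4 talks.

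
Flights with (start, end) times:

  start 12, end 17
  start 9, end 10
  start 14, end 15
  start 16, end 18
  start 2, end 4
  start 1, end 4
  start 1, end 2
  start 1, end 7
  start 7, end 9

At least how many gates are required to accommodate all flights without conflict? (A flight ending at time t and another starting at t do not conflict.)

starts: [1, 1, 1, 2, 7, 9, 12, 14, 16]
ends:   [2, 4, 4, 7, 9, 10, 15, 17, 18]
s1→1 s1→2 s1→3  — peak 3.

3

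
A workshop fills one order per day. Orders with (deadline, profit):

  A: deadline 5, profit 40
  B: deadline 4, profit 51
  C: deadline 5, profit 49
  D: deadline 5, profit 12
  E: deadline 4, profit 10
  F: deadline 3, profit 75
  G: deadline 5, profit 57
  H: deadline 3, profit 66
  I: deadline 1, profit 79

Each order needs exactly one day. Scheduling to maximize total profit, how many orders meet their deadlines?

Sort by profit descending; place each in the latest free slot ≤ its deadline.
Profit order: I=79 F=75 H=66 G=57 B=51 C=49 A=40 D=12 E=10
Assign: I→slot 1, F→slot 3, H→slot 2, G→slot 5, B→slot 4, C skipped, A skipped, D skipped, E skipped.
Slots: [1:I] [2:H] [3:F] [4:B] [5:G]
5 of 9 scheduled.

5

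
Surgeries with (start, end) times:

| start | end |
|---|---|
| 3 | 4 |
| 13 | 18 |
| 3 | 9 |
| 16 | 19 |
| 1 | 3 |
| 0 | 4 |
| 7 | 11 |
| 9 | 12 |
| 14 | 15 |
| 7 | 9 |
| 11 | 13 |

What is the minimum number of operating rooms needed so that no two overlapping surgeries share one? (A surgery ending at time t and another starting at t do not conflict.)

Count concurrent intervals with a sweep; the peak is the room count.
Events (time:±→running): 0:+→1 1:+→2 3:-→1 3:+→2 3:+→3 … peak 3.

3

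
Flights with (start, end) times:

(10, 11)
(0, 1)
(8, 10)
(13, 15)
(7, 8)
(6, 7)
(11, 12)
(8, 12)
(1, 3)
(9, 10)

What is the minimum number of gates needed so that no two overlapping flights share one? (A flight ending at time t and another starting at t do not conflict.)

3

Events (time:±→running): 0:+→1 1:-→0 1:+→1 3:-→0 6:+→1 7:-→0 7:+→1 8:-→0 8:+→1 8:+→2 9:+→3 … peak 3.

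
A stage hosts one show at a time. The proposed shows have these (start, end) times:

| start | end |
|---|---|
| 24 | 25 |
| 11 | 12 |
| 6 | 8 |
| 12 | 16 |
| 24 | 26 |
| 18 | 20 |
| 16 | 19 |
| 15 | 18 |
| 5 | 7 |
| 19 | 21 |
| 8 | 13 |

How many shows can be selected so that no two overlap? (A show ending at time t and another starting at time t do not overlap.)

6

Sorted by end: (5,7)  (6,8)  (11,12)  (8,13)  (12,16)  (15,18)  (16,19)  (18,20)  (19,21)  (24,25)  (24,26)
take (5,7); take (11,12); take (12,16); take (16,19); take (19,21); take (24,25).
Selected 6 shows.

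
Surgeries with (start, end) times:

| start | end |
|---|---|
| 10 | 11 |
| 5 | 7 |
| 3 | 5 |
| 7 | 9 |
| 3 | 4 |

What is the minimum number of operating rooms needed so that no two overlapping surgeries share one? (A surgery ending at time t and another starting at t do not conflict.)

2

Count concurrent intervals with a sweep; the peak is the room count.
Events (time:±→running): 3:+→1 3:+→2 … peak 2.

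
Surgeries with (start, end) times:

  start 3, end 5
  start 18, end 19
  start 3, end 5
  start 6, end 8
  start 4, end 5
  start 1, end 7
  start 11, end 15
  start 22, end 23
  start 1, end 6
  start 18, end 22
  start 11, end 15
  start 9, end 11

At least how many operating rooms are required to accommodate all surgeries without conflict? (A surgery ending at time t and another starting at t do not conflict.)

starts: [1, 1, 3, 3, 4, 6, 9, 11, 11, 18, 18, 22]
ends:   [5, 5, 5, 6, 7, 8, 11, 15, 15, 19, 22, 23]
s1→1 s1→2 s3→3 s3→4 s4→5  — peak 5.

5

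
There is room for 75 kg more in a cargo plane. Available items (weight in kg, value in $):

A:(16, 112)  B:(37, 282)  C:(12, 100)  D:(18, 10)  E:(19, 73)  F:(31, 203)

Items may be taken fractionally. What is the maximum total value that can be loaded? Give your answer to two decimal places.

Greedy by value/weight ratio, highest first.
Ratios (sorted): C 8.33, B 7.62, A 7.00, F 6.55, E 3.84, D 0.56
take C (12 @ 100); take B (37 @ 282); take A (16 @ 112); take 10/31 of F → 65.48. Capacity used 75/75.
Total value = 559.48

559.48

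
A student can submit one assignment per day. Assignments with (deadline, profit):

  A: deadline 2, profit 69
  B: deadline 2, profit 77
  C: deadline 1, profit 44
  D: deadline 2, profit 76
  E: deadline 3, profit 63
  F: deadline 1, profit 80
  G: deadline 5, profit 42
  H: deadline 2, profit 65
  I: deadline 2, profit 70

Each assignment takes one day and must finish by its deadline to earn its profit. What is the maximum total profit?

By profit: F(d1,80), B(d2,77), D(d2,76), I(d2,70), A(d2,69), H(d2,65), E(d3,63), C(d1,44), G(d5,42)
F→slot 1; B→slot 2; D skipped; I skipped; A skipped; H skipped; E→slot 3; C skipped; G→slot 5.
Profit = 80 + 77 + 63 + 42 = 262

262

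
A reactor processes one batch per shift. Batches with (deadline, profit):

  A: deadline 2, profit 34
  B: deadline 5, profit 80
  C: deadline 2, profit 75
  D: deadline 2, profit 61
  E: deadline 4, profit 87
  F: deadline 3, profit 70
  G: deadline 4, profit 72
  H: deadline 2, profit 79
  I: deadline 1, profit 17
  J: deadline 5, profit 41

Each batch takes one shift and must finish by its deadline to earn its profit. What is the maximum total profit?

By profit: E(d4,87), B(d5,80), H(d2,79), C(d2,75), G(d4,72), F(d3,70), D(d2,61), J(d5,41), A(d2,34), I(d1,17)
E→slot 4; B→slot 5; H→slot 2; C→slot 1; G→slot 3; F skipped; D skipped; J skipped; A skipped; I skipped.
Profit = 75 + 79 + 72 + 87 + 80 = 393

393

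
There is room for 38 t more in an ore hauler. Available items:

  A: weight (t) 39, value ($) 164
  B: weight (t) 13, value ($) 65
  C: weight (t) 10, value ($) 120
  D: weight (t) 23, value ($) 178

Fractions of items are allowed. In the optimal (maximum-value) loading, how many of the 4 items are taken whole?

2

Greedy by value/weight ratio, highest first.
Order: C (120/10=12.00) > D (178/23=7.74) > B (65/13=5.00) > A (164/39=4.21)
Fill: take C (10 @ 120) → take D (23 @ 178) → take 5/13 of B → 25.00; 38/38 used.
2 item(s) taken whole; one partial (take 5/13 of B).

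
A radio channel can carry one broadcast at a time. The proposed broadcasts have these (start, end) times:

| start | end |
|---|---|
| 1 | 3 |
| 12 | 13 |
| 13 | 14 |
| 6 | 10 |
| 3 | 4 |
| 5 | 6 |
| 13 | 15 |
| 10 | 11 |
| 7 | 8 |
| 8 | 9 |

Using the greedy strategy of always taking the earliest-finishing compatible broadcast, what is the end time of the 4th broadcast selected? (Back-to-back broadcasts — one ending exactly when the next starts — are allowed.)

Greedy by earliest finish: after sorting by end time, pick each interval compatible with the last pick.
Sorted by end: (1,3)  (3,4)  (5,6)  (7,8)  (8,9)  (6,10)  (10,11)  (12,13)  (13,14)  (13,15)
take (1,3); take (3,4); take (5,6); take (7,8); take (8,9); skip (6,10); take (10,11); take (12,13); take (13,14).
Selected: (1,3) (3,4) (5,6) (7,8) (8,9) (10,11) (12,13) (13,14)

8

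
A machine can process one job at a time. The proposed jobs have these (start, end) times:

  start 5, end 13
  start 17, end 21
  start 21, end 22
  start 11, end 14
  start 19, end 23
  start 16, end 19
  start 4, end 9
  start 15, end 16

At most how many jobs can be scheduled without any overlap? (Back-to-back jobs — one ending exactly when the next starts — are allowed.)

5

Sort by end time and greedily take each interval whose start is ≥ the last chosen end.
Sorted by end: (4,9)  (5,13)  (11,14)  (15,16)  (16,19)  (17,21)  (21,22)  (19,23)
take (4,9); take (11,14); take (15,16); take (16,19); skip (17,21); take (21,22).
Selected 5 jobs.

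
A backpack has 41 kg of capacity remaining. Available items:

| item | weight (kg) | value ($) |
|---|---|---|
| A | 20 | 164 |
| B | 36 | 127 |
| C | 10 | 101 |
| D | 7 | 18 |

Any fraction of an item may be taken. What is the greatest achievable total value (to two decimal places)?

Ratios (sorted): C 10.10, A 8.20, B 3.53, D 2.57
take C (10 @ 101); take A (20 @ 164); take 11/36 of B → 38.81. Capacity used 41/41.
Total value = 303.81

303.81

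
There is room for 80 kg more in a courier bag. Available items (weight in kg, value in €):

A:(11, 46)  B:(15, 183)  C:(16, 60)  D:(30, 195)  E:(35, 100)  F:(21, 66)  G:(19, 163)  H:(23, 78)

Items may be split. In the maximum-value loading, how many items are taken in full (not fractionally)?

4

Order: B (183/15=12.20) > G (163/19=8.58) > D (195/30=6.50) > A (46/11=4.18) > C (60/16=3.75) > H (78/23=3.39) > F (66/21=3.14) > E (100/35=2.86)
Fill: take B (15 @ 183) → take G (19 @ 163) → take D (30 @ 195) → take A (11 @ 46) → take 5/16 of C → 18.75; 80/80 used.
4 item(s) taken whole; one partial (take 5/16 of C).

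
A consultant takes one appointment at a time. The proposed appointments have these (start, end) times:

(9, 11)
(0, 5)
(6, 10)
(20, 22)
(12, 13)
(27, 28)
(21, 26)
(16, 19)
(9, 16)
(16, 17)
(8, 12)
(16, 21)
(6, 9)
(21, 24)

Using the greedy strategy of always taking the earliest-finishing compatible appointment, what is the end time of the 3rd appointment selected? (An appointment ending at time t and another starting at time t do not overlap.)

Sort by end time and greedily take each interval whose start is ≥ the last chosen end.
By end time: (0,5), (6,9), (6,10), (9,11), (8,12), (12,13), (9,16), (16,17), (16,19), (16,21), (20,22), (21,24), (21,26), (27,28).
Pick (0,5); next start ≥ 5 → (6,9); next start ≥ 9 → (9,11); next start ≥ 11 → (12,13); next start ≥ 13 → (16,17); next start ≥ 17 → (20,22); next start ≥ 22 → (27,28).
Selected: (0,5) (6,9) (9,11) (12,13) (16,17) (20,22) (27,28)

11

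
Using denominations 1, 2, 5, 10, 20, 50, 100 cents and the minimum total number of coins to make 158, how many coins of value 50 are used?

1

Greedy: take as many of the largest coin as possible, then repeat with the remainder.
158 − 1×100→58 − 1×50→8 − 1×5→3 − 1×2→1 − 1×1→0
Count of 50: 1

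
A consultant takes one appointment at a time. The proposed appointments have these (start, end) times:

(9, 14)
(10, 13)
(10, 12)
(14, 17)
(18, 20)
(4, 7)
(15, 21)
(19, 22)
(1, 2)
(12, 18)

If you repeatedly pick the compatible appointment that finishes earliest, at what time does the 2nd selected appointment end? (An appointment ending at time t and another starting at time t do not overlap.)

Order by finish time; keep every interval that doesn't clash with the previous kept one.
By end time: (1,2), (4,7), (10,12), (10,13), (9,14), (14,17), (12,18), (18,20), (15,21), (19,22).
Pick (1,2); next start ≥ 2 → (4,7); next start ≥ 7 → (10,12); next start ≥ 12 → (14,17); next start ≥ 17 → (18,20).
Selected: (1,2) (4,7) (10,12) (14,17) (18,20)

7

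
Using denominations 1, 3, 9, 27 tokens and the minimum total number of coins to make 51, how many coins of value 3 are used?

2

Greedy: take as many of the largest coin as possible, then repeat with the remainder.
51 = 1×27 + 2×9 + 2×3
Count of 3: 2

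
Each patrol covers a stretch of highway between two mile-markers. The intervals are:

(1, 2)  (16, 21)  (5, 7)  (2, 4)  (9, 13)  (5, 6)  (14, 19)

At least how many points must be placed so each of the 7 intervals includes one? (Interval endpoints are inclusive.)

Sorted: [1,2] [2,4] [5,6] [5,7] [9,13] [14,19] [16,21]
{[1,2],[2,4]} hit by 2; {[5,6],[5,7]} hit by 6; {[9,13]} hit by 13; {[14,19],[16,21]} hit by 19.
Points: 2, 6, 13, 19 (4 total).

4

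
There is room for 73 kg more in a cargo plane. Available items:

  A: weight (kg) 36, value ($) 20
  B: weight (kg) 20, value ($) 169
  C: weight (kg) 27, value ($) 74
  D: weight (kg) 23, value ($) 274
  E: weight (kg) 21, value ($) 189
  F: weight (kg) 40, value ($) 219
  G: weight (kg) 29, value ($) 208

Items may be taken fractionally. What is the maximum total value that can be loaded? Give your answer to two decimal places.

696.55

Sort by value per unit weight and fill in that order.
Ratios (sorted): D 11.91, E 9.00, B 8.45, G 7.17, F 5.47, C 2.74, A 0.56
take D (23 @ 274); take E (21 @ 189); take B (20 @ 169); take 9/29 of G → 64.55. Capacity used 73/73.
Total value = 696.55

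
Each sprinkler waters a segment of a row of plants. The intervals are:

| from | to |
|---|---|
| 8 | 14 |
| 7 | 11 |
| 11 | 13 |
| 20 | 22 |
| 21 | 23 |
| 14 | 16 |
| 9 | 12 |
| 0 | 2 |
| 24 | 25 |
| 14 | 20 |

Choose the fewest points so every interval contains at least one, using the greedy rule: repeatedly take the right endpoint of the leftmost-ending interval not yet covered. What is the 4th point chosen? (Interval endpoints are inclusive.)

Process intervals by earliest right end; each time one isn't hit yet, stab at its right endpoint.
By right end: [0,2]  [7,11]  [9,12]  [11,13]  [8,14]  [14,16]  [14,20]  [20,22]  [21,23]  [24,25]
[0,2] uncovered → point at 2; [7,11] uncovered → point at 11; [14,16] uncovered → point at 16; [20,22] uncovered → point at 22; [24,25] uncovered → point at 25.
Points: 2, 11, 16, 22, 25 (5 total).

22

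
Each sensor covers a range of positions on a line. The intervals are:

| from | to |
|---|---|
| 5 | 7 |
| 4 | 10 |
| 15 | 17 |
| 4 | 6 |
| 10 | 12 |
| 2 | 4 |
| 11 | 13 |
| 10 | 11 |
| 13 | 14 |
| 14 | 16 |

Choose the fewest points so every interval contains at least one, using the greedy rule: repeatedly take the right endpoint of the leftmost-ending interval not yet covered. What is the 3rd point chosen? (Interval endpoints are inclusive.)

Process intervals by earliest right end; each time one isn't hit yet, stab at its right endpoint.
Sorted: [2,4] [4,6] [5,7] [4,10] [10,11] [10,12] [11,13] [13,14] [14,16] [15,17]
{[2,4],[4,6]} hit by 4; {[5,7],[4,10]} hit by 7; {[10,11],[10,12],[11,13]} hit by 11; {[13,14],[14,16]} hit by 14; {[15,17]} hit by 17.
Points: 4, 7, 11, 14, 17 (5 total).

11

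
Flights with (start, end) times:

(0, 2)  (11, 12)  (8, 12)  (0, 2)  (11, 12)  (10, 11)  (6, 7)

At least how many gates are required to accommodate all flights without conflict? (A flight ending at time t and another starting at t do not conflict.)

3

The answer is the maximum number of intervals overlapping at any instant.
Events (time:±→running): 0:+→1 0:+→2 2:-→1 2:-→0 6:+→1 7:-→0 8:+→1 10:+→2 11:-→1 11:+→2 11:+→3 … peak 3.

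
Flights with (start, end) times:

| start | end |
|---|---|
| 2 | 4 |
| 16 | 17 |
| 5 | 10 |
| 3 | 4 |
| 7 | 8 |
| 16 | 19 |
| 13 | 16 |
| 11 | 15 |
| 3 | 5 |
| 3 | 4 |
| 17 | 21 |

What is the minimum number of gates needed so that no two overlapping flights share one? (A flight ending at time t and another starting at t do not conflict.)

Count concurrent intervals with a sweep; the peak is the room count.
Events (time:±→running): 2:+→1 3:+→2 3:+→3 3:+→4 … peak 4.

4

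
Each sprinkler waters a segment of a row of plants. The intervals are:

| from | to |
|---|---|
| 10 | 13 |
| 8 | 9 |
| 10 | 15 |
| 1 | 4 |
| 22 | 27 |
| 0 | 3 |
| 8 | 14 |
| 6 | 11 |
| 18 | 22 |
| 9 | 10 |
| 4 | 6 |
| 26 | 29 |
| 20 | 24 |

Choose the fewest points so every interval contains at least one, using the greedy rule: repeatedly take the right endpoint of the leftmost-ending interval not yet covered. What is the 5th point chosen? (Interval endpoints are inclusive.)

By right end: [0,3]  [1,4]  [4,6]  [8,9]  [9,10]  [6,11]  [10,13]  [8,14]  [10,15]  [18,22]  [20,24]  [22,27]  [26,29]
[0,3] uncovered → point at 3; [4,6] uncovered → point at 6; [8,9] uncovered → point at 9; [10,13] uncovered → point at 13; [18,22] uncovered → point at 22; [26,29] uncovered → point at 29.
Points: 3, 6, 9, 13, 22, 29 (6 total).

22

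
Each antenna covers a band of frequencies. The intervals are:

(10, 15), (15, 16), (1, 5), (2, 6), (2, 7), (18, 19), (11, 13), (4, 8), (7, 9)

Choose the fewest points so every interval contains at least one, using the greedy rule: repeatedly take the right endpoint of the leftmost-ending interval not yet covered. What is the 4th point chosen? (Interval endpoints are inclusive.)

16

Process intervals by earliest right end; each time one isn't hit yet, stab at its right endpoint.
Sorted: [1,5] [2,6] [2,7] [4,8] [7,9] [11,13] [10,15] [15,16] [18,19]
{[1,5],[2,6],[2,7],[4,8]} hit by 5; {[7,9]} hit by 9; {[11,13],[10,15]} hit by 13; {[15,16]} hit by 16; {[18,19]} hit by 19.
Points: 5, 9, 13, 16, 19 (5 total).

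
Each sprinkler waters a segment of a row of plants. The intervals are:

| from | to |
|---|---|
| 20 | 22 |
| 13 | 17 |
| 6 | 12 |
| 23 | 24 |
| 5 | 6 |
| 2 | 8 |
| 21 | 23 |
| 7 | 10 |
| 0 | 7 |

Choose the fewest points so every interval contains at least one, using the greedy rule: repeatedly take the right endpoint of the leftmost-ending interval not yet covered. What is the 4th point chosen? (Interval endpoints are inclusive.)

Sort by right endpoint; whenever an interval is uncovered, place a point at its right end.
Sorted: [5,6] [0,7] [2,8] [7,10] [6,12] [13,17] [20,22] [21,23] [23,24]
{[5,6],[0,7],[2,8]} hit by 6; {[7,10],[6,12]} hit by 10; {[13,17]} hit by 17; {[20,22],[21,23]} hit by 22; {[23,24]} hit by 24.
Points: 6, 10, 17, 22, 24 (5 total).

22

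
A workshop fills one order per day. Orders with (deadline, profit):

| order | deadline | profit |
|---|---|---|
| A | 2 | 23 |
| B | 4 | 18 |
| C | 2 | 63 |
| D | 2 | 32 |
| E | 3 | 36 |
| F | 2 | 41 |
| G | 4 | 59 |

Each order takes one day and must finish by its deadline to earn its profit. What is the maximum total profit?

Take jobs in profit order; each goes to the latest open slot no later than its deadline.
Profit order: C=63 G=59 F=41 E=36 D=32 A=23 B=18
Assign: C→slot 2, G→slot 4, F→slot 1, E→slot 3, D skipped, A skipped, B skipped.
Slots: [1:F] [2:C] [3:E] [4:G]
Profit = 41 + 63 + 36 + 59 = 199

199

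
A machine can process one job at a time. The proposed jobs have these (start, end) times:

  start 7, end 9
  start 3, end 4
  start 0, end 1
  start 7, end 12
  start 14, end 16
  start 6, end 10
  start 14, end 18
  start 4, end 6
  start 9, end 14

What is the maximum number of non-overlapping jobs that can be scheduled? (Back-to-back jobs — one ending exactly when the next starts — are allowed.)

6

By end time: (0,1), (3,4), (4,6), (7,9), (6,10), (7,12), (9,14), (14,16), (14,18).
Pick (0,1); next start ≥ 1 → (3,4); next start ≥ 4 → (4,6); next start ≥ 6 → (7,9); next start ≥ 9 → (9,14); next start ≥ 14 → (14,16).
Selected 6 jobs.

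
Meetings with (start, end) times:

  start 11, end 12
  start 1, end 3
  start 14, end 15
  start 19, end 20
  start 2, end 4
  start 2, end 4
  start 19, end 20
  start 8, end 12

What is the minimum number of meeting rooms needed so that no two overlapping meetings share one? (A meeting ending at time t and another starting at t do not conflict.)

Events (time:±→running): 1:+→1 2:+→2 2:+→3 … peak 3.

3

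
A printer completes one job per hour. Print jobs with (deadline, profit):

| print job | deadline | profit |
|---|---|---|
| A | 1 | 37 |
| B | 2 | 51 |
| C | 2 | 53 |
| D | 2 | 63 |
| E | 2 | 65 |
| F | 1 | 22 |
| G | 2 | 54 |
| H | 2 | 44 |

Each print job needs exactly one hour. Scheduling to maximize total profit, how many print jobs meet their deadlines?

2

Sort by profit descending; place each in the latest free slot ≤ its deadline.
Profit order: E=65 D=63 G=54 C=53 B=51 H=44 A=37 F=22
Assign: E→slot 2, D→slot 1, G skipped, C skipped, B skipped, H skipped, A skipped, F skipped.
Slots: [1:D] [2:E]
2 of 8 scheduled.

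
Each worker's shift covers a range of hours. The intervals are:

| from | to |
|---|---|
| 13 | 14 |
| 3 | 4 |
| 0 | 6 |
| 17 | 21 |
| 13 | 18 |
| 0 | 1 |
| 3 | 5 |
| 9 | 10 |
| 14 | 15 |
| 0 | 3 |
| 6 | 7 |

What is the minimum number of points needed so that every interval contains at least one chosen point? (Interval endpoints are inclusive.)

6

Process intervals by earliest right end; each time one isn't hit yet, stab at its right endpoint.
Sorted: [0,1] [0,3] [3,4] [3,5] [0,6] [6,7] [9,10] [13,14] [14,15] [13,18] [17,21]
{[0,1],[0,3]} hit by 1; {[3,4],[3,5],[0,6]} hit by 4; {[6,7]} hit by 7; {[9,10]} hit by 10; {[13,14],[14,15],[13,18]} hit by 14; {[17,21]} hit by 21.
Points: 1, 4, 7, 10, 14, 21 (6 total).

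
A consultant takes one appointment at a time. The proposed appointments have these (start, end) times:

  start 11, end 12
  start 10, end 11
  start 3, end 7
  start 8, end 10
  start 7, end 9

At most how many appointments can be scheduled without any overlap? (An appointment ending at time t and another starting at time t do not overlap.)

4

Greedy by earliest finish: after sorting by end time, pick each interval compatible with the last pick.
Sorted by end: (3,7)  (7,9)  (8,10)  (10,11)  (11,12)
take (3,7); take (7,9); take (10,11); take (11,12).
Selected 4 appointments.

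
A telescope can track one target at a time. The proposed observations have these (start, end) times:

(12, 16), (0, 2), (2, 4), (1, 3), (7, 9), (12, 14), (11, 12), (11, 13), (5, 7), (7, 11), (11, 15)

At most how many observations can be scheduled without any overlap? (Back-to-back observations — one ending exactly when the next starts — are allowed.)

Sort by end time and greedily take each interval whose start is ≥ the last chosen end.
By end time: (0,2), (1,3), (2,4), (5,7), (7,9), (7,11), (11,12), (11,13), (12,14), (11,15), (12,16).
Pick (0,2); next start ≥ 2 → (2,4); next start ≥ 4 → (5,7); next start ≥ 7 → (7,9); next start ≥ 9 → (11,12); next start ≥ 12 → (12,14).
Selected 6 observations.

6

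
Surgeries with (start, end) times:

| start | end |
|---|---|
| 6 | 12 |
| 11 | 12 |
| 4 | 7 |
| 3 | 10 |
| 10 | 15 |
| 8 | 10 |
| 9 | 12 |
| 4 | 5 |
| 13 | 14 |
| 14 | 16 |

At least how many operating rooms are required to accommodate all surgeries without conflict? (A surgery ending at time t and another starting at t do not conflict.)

4

The answer is the maximum number of intervals overlapping at any instant.
starts: [3, 4, 4, 6, 8, 9, 10, 11, 13, 14]
ends:   [5, 7, 10, 10, 12, 12, 12, 14, 15, 16]
s3→1 s4→2 s4→3 e5→2 s6→3 e7→2 s8→3 s9→4  — peak 4.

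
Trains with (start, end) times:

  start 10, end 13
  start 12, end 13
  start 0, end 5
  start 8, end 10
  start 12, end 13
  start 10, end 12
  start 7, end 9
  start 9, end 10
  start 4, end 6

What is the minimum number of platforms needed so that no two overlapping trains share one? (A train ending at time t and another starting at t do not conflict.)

The answer is the maximum number of intervals overlapping at any instant.
Events (time:±→running): 0:+→1 4:+→2 5:-→1 6:-→0 7:+→1 8:+→2 9:-→1 9:+→2 10:-→1 10:-→0 10:+→1 10:+→2 12:-→1 12:+→2 12:+→3 … peak 3.

3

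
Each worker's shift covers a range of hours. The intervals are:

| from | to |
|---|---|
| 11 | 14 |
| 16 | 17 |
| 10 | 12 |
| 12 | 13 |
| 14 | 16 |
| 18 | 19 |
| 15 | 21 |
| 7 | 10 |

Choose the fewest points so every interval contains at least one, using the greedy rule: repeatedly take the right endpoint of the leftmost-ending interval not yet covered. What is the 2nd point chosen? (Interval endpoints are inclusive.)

13

Process intervals by earliest right end; each time one isn't hit yet, stab at its right endpoint.
By right end: [7,10]  [10,12]  [12,13]  [11,14]  [14,16]  [16,17]  [18,19]  [15,21]
[7,10] uncovered → point at 10; [12,13] uncovered → point at 13; [14,16] uncovered → point at 16; [18,19] uncovered → point at 19.
Points: 10, 13, 16, 19 (4 total).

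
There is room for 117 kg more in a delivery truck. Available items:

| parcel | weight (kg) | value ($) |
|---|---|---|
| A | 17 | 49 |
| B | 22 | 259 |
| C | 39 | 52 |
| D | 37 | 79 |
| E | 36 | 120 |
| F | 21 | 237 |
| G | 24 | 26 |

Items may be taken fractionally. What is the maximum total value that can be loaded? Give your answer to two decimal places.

709.84

Sort by value per unit weight and fill in that order.
Order: B (259/22=11.77) > F (237/21=11.29) > E (120/36=3.33) > A (49/17=2.88) > D (79/37=2.14) > C (52/39=1.33) > G (26/24=1.08)
Fill: take B (22 @ 259) → take F (21 @ 237) → take E (36 @ 120) → take A (17 @ 49) → take 21/37 of D → 44.84; 117/117 used.
Total value = 709.84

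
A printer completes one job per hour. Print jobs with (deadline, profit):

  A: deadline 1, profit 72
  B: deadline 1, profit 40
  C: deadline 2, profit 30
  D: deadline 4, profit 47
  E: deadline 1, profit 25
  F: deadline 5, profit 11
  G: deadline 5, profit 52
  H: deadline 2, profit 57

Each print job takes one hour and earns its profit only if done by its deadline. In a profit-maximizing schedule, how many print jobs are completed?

5

Take jobs in profit order; each goes to the latest open slot no later than its deadline.
Profit order: A=72 H=57 G=52 D=47 B=40 C=30 E=25 F=11
Assign: A→slot 1, H→slot 2, G→slot 5, D→slot 4, B skipped, C skipped, E skipped, F→slot 3.
Slots: [1:A] [2:H] [3:F] [4:D] [5:G]
5 of 8 scheduled.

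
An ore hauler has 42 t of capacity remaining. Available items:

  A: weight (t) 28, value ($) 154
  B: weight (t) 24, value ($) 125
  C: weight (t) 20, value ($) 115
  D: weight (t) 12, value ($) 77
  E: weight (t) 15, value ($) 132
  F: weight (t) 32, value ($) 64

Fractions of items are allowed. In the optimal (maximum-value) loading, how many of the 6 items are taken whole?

2

Order: E (132/15=8.80) > D (77/12=6.42) > C (115/20=5.75) > A (154/28=5.50) > B (125/24=5.21) > F (64/32=2.00)
Fill: take E (15 @ 132) → take D (12 @ 77) → take 15/20 of C → 86.25; 42/42 used.
2 item(s) taken whole; one partial (take 15/20 of C).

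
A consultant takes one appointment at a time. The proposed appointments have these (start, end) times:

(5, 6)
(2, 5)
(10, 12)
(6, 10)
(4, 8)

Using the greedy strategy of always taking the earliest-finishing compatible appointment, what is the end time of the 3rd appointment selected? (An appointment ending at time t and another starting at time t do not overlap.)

10

Order by finish time; keep every interval that doesn't clash with the previous kept one.
Sorted by end: (2,5)  (5,6)  (4,8)  (6,10)  (10,12)
take (2,5); take (5,6); skip (4,8); take (6,10); take (10,12).
Selected: (2,5) (5,6) (6,10) (10,12)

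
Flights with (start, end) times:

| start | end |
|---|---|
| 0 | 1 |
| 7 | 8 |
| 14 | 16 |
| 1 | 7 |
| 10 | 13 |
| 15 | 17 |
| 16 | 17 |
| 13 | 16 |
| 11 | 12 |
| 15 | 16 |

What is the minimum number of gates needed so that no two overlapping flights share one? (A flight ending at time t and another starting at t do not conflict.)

Count concurrent intervals with a sweep; the peak is the room count.
Events (time:±→running): 0:+→1 1:-→0 1:+→1 7:-→0 7:+→1 8:-→0 10:+→1 11:+→2 12:-→1 13:-→0 13:+→1 14:+→2 15:+→3 15:+→4 … peak 4.

4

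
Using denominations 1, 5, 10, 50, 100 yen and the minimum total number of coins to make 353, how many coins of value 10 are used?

0

353 = 3×100 + 1×50 + 3×1
Count of 10: 0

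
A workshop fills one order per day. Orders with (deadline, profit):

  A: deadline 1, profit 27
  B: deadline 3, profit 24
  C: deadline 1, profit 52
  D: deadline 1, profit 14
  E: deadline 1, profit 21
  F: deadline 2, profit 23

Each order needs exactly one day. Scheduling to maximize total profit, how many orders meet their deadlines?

By profit: C(d1,52), A(d1,27), B(d3,24), F(d2,23), E(d1,21), D(d1,14)
C→slot 1; A skipped; B→slot 3; F→slot 2; E skipped; D skipped.
3 of 6 scheduled.

3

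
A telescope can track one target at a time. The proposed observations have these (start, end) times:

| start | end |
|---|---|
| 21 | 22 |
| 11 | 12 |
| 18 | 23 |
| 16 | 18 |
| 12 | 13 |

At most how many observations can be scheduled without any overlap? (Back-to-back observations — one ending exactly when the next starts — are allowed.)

Greedy by earliest finish: after sorting by end time, pick each interval compatible with the last pick.
By end time: (11,12), (12,13), (16,18), (21,22), (18,23).
Pick (11,12); next start ≥ 12 → (12,13); next start ≥ 13 → (16,18); next start ≥ 18 → (21,22).
Selected 4 observations.

4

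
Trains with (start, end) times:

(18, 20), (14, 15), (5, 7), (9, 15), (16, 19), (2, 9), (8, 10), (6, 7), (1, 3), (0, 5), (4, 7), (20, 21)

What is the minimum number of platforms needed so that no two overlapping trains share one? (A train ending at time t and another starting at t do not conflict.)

4

Count concurrent intervals with a sweep; the peak is the room count.
starts: [0, 1, 2, 4, 5, 6, 8, 9, 14, 16, 18, 20]
ends:   [3, 5, 7, 7, 7, 9, 10, 15, 15, 19, 20, 21]
s0→1 s1→2 s2→3 e3→2 s4→3 e5→2 s5→3 s6→4  — peak 4.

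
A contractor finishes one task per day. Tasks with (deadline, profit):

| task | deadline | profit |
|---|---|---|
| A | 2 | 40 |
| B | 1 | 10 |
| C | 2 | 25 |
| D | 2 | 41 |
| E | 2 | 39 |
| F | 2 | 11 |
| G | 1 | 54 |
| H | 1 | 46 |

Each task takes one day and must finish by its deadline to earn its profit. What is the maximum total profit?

95

Sort by profit descending; place each in the latest free slot ≤ its deadline.
By profit: G(d1,54), H(d1,46), D(d2,41), A(d2,40), E(d2,39), C(d2,25), F(d2,11), B(d1,10)
G→slot 1; H skipped; D→slot 2; A skipped; E skipped; C skipped; F skipped; B skipped.
Profit = 54 + 41 = 95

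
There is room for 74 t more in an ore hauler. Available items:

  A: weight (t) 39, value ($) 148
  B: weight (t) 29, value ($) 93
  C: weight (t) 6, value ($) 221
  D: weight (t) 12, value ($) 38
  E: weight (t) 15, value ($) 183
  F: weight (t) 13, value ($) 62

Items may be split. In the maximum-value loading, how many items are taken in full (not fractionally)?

4

Greedy by value/weight ratio, highest first.
Ratios (sorted): C 36.83, E 12.20, F 4.77, A 3.79, B 3.21, D 3.17
take C (6 @ 221); take E (15 @ 183); take F (13 @ 62); take A (39 @ 148); take 1/29 of B → 3.21. Capacity used 74/74.
4 item(s) taken whole; one partial (take 1/29 of B).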